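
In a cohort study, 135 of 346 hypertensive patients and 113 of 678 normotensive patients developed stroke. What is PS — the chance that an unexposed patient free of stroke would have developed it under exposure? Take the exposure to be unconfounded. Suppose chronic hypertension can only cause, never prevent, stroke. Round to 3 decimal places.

PS ≈ 0.268

p₁ = P(outcome | exposed) = 135/346 = 0.39017
p₀ = P(outcome | unexposed) = 113/678 = 0.16667
Under exogeneity and monotonicity, PS = (p₁ − p₀) / (1 − p₀).
PS = (0.39017 − 0.16667) / (1 − 0.16667) = 0.22351 / 0.83333 ≈ 0.2682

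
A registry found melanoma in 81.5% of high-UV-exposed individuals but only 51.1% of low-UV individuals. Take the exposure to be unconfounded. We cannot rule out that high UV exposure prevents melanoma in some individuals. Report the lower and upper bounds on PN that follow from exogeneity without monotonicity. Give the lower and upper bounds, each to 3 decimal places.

0.373 ≤ PN ≤ 0.600

p₁ = 0.815, p₀ = 0.511.
Under exogeneity alone the bounds on PN are max{0,(p₁−p₀)/p₁} ≤ PN ≤ min{1,(1−p₀)/p₁}.
  lower = (p₁ − p₀)/p₁ = 0.304 / 0.815 ≈ 0.3730
  upper = min{1, (1 − p₀)/p₁} = 0.489 / 0.815 ≈ 0.6000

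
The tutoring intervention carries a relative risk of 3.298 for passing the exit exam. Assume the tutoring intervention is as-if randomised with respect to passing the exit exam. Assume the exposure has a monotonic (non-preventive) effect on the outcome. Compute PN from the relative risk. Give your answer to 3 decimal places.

Under exogeneity and monotonicity, PN = (RR − 1) / RR = 1 − 1/RR.
PN = (3.298 − 1) / 3.298 = 2.298 / 3.298 ≈ 0.6968

PN ≈ 0.697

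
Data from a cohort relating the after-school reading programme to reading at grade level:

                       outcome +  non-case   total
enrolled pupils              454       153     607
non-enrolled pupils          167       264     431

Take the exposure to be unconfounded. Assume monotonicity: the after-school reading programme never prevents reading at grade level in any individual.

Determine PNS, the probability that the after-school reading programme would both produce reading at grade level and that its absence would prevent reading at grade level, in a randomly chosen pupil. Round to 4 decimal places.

PNS ≈ 0.3605

p₁ = P(outcome | exposed) = 454/607 = 0.74794
p₀ = P(outcome | unexposed) = 167/431 = 0.38747
Under exogeneity and monotonicity, PNS = p₁ − p₀.
PNS = 0.74794 − 0.38747 = 0.36047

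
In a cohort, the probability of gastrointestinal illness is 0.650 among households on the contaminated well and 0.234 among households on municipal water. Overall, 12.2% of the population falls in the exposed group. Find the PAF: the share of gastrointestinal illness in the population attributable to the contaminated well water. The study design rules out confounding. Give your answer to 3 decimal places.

Let p₁ = 0.65, p₀ = 0.234.
Overall risk P(Y=1) = π·p₁ + (1−π)·p₀ = 0.122×0.65 + 0.878×0.234 = 0.28475.
Under exogeneity, PAF = [P(Y=1) − p₀] / P(Y=1).
PAF = (0.28475 − 0.234) / 0.28475 ≈ 0.1782

PAF ≈ 0.178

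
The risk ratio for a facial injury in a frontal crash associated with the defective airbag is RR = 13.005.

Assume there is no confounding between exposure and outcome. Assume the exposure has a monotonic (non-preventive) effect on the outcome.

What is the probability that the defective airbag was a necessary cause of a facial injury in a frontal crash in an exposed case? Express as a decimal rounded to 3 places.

PN ≈ 0.923

Under exogeneity and monotonicity, PN = (RR − 1) / RR = 1 − 1/RR.
PN = (13.005 − 1) / 13.005 = 12.01 / 13.005 ≈ 0.9231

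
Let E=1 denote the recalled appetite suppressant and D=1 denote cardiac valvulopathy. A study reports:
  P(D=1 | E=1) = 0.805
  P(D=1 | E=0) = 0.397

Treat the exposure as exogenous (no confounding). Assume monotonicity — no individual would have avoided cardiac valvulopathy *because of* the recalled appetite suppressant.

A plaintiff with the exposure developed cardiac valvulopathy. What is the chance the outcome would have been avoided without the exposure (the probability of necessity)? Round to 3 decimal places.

PN ≈ 0.507

Let p₁ = 0.805, p₀ = 0.397.
Under exogeneity and monotonicity, PN = (p₁ − p₀) / p₁.
PN = (0.805 − 0.397) / 0.805 = 0.408 / 0.805 ≈ 0.5068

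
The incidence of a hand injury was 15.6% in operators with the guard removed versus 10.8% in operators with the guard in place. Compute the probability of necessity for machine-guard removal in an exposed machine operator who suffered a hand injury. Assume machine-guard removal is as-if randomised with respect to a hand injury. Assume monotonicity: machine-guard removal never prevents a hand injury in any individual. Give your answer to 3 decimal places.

p₁ = 0.156, p₀ = 0.108.
Under exogeneity and monotonicity, PN = (p₁ − p₀) / p₁.
PN = (0.156 − 0.108) / 0.156 = 0.048 / 0.156 ≈ 0.3077

PN ≈ 0.308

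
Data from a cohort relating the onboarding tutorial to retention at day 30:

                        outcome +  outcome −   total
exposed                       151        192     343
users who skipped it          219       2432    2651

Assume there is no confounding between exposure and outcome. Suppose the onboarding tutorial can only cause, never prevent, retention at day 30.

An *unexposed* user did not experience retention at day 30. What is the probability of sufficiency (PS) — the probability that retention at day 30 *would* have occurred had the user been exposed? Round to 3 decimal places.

PS ≈ 0.390

p₁ = P(outcome | exposed) = 151/343 = 0.44023
p₀ = P(outcome | unexposed) = 219/2651 = 0.08261
Under exogeneity and monotonicity, PS = (p₁ − p₀)/(1 − p₀).
PS = (0.44023 − 0.08261) / 0.91739 ≈ 0.3898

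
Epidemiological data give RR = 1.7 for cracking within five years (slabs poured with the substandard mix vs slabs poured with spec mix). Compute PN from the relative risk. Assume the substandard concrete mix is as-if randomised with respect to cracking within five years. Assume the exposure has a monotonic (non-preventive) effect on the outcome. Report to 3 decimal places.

PN ≈ 0.412

Under exogeneity and monotonicity, PN = (RR − 1) / RR = 1 − 1/RR.
PN = (1.7 − 1) / 1.7 = 0.7 / 1.7 ≈ 0.4118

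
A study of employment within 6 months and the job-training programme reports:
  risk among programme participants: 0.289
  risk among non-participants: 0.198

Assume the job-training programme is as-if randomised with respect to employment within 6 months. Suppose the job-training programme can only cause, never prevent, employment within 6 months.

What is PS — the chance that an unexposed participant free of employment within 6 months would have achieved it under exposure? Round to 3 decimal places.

PS ≈ 0.113

Let p₁ = 0.289, p₀ = 0.198.
Under exogeneity and monotonicity, PS = (p₁ − p₀) / (1 − p₀).
PS = (0.289 − 0.198) / (1 − 0.198) = 0.091 / 0.802 ≈ 0.1135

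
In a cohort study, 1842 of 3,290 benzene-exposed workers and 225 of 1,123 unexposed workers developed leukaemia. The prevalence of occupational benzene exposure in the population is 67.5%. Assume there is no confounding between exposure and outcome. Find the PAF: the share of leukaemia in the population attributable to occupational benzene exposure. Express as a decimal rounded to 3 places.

PAF ≈ 0.548

p₁ = P(outcome | exposed) = 1842/3290 = 0.55988
p₀ = P(outcome | unexposed) = 225/1123 = 0.20036
Overall risk P(Y=1) = π·p₁ + (1−π)·p₀ = 0.675×0.55988 + 0.325×0.20036 = 0.44303.
Under exogeneity, PAF = [P(Y=1) − p₀] / P(Y=1).
PAF = (0.44303 − 0.20036) / 0.44303 ≈ 0.5478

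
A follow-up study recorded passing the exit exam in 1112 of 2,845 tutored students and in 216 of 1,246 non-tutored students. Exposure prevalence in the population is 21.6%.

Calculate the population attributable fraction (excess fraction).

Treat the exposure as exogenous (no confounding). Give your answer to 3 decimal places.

p₁ = P(outcome | exposed) = 1112/2845 = 0.39086
p₀ = P(outcome | unexposed) = 216/1246 = 0.17335
Overall risk P(Y=1) = π·p₁ + (1−π)·p₀ = 0.216×0.39086 + 0.784×0.17335 = 0.22034.
Under exogeneity, PAF = [P(Y=1) − p₀] / P(Y=1).
PAF = (0.22034 − 0.17335) / 0.22034 ≈ 0.2132

PAF ≈ 0.213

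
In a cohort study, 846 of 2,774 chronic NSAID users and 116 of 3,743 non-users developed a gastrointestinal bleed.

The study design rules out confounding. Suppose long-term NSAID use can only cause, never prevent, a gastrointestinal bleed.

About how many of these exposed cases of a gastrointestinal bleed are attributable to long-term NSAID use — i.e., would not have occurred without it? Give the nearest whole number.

about 760 cases

p₁ = P(outcome | exposed) = 846/2774 = 0.30497
p₀ = P(outcome | unexposed) = 116/3743 = 0.030991
PN = (p₁ − p₀)/p₁ = (0.30497 − 0.030991) / 0.30497 ≈ 0.89838.
Attributable cases ≈ PN × (exposed cases) = 0.89838 × 846 ≈ 760.03.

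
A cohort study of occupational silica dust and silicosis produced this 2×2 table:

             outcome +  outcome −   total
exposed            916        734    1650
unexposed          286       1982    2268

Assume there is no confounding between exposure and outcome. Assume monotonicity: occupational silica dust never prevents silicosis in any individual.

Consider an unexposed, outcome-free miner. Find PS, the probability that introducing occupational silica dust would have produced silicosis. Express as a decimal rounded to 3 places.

p₁ = P(outcome | exposed) = 916/1650 = 0.55515
p₀ = P(outcome | unexposed) = 286/2268 = 0.1261
Under exogeneity and monotonicity, PS = (p₁ − p₀) / (1 − p₀).
PS = (0.55515 − 0.1261) / (1 − 0.1261) = 0.42905 / 0.8739 ≈ 0.4910

PS ≈ 0.491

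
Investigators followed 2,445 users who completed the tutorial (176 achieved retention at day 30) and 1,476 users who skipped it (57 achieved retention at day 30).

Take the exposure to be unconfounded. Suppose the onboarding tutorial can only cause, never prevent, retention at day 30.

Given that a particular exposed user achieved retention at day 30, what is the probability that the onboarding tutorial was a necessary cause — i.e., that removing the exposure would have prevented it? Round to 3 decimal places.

p₁ = P(outcome | exposed) = 176/2445 = 0.071984
p₀ = P(outcome | unexposed) = 57/1476 = 0.038618
Under exogeneity and monotonicity, PN = (p₁ − p₀) / p₁.
PN = (0.071984 − 0.038618) / 0.071984 = 0.033366 / 0.071984 ≈ 0.4635

PN ≈ 0.464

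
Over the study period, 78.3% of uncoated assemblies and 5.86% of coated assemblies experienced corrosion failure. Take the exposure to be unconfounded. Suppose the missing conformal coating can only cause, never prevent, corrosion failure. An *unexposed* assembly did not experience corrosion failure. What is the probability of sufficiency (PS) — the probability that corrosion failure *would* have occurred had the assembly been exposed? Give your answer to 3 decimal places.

PS ≈ 0.769

p₁ = 0.783, p₀ = 0.0586.
Under exogeneity and monotonicity, PS = (p₁ − p₀) / (1 − p₀).
PS = (0.783 − 0.0586) / (1 − 0.0586) = 0.7244 / 0.9414 ≈ 0.7695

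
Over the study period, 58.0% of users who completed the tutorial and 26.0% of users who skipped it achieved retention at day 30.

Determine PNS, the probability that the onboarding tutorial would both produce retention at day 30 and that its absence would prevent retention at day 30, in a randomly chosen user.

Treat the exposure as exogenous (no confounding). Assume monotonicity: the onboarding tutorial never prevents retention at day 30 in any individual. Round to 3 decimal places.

p₁ = 0.58, p₀ = 0.26.
Under exogeneity and monotonicity, PNS = p₁ − p₀.
PNS = 0.58 − 0.26 = 0.32

PNS ≈ 0.320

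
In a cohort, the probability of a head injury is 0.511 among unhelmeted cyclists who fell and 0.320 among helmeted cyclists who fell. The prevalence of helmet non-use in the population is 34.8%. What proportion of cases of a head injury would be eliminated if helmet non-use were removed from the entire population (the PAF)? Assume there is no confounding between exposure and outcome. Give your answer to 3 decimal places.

Let p₁ = 0.511, p₀ = 0.32.
Overall risk P(Y=1) = π·p₁ + (1−π)·p₀ = 0.348×0.511 + 0.652×0.32 = 0.38647.
Under exogeneity, PAF = [P(Y=1) − p₀] / P(Y=1).
PAF = (0.38647 − 0.32) / 0.38647 ≈ 0.1720

PAF ≈ 0.172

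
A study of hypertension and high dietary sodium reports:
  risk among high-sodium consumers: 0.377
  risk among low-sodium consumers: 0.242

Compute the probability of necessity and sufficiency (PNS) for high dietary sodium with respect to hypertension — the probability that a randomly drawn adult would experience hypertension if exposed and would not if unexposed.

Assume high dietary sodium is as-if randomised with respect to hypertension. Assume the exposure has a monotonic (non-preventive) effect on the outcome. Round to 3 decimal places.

PNS ≈ 0.135

Let p₁ = 0.377, p₀ = 0.242.
Under exogeneity and monotonicity, PNS = p₁ − p₀.
PNS = 0.377 − 0.242 = 0.135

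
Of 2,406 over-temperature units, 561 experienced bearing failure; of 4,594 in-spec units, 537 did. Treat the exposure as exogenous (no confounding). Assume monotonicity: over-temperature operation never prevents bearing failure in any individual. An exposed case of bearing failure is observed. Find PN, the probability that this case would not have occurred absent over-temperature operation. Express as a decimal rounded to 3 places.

PN ≈ 0.499

p₁ = P(outcome | exposed) = 561/2406 = 0.23317
p₀ = P(outcome | unexposed) = 537/4594 = 0.11689
Under exogeneity and monotonicity, PN = (p₁ − p₀) / p₁.
PN = (0.23317 − 0.11689) / 0.23317 = 0.11628 / 0.23317 ≈ 0.4987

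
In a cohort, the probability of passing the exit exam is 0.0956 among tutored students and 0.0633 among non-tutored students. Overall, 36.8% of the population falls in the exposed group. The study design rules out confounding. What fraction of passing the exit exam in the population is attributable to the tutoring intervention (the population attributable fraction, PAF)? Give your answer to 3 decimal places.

PAF ≈ 0.158

Let p₁ = 0.0956, p₀ = 0.0633.
Overall risk P(Y=1) = π·p₁ + (1−π)·p₀ = 0.368×0.0956 + 0.632×0.0633 = 0.075186.
Under exogeneity, PAF = [P(Y=1) − p₀] / P(Y=1).
PAF = (0.075186 − 0.0633) / 0.075186 ≈ 0.1581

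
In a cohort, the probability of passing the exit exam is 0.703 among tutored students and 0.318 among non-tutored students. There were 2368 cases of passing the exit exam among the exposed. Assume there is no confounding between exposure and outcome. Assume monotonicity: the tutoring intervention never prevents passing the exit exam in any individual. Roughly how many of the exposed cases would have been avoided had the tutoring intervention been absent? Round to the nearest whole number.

about 1297 cases

Let p₁ = 0.703, p₀ = 0.318.
PN = (p₁ − p₀)/p₁ = (0.703 − 0.318) / 0.703 ≈ 0.54765.
Attributable cases ≈ PN × (exposed cases) = 0.54765 × 2368 ≈ 1296.84.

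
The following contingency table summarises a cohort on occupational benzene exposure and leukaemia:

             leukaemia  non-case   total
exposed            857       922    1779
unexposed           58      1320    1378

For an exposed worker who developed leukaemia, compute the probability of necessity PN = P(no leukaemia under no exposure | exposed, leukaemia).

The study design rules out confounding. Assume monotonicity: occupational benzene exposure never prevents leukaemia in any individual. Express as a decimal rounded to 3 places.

PN ≈ 0.913

p₁ = P(outcome | exposed) = 857/1779 = 0.48173
p₀ = P(outcome | unexposed) = 58/1378 = 0.04209
Under exogeneity and monotonicity, PN = (p₁ − p₀)/p₁.
PN = (0.48173 − 0.04209) / 0.48173 ≈ 0.9126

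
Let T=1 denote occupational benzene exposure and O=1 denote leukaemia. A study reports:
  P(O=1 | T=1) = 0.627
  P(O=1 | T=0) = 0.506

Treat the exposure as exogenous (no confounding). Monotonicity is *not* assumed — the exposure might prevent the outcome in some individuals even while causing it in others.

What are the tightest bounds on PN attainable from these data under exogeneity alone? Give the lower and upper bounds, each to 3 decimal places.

0.193 ≤ PN ≤ 0.788

Let p₁ = 0.627, p₀ = 0.506.
Under exogeneity alone the bounds on PN are max{0,(p₁−p₀)/p₁} ≤ PN ≤ min{1,(1−p₀)/p₁}.
  lower = (p₁ − p₀)/p₁ = 0.121 / 0.627 ≈ 0.1930
  upper = min{1, (1 − p₀)/p₁} = 0.494 / 0.627 ≈ 0.7879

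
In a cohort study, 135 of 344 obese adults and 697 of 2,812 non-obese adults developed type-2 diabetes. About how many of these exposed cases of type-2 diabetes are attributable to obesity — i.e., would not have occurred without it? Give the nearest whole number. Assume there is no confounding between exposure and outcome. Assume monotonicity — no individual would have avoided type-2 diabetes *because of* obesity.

about 50 cases

p₁ = P(outcome | exposed) = 135/344 = 0.39244
p₀ = P(outcome | unexposed) = 697/2812 = 0.24787
PN = (p₁ − p₀)/p₁ = (0.39244 − 0.24787) / 0.39244 ≈ 0.36840.
Attributable cases ≈ PN × (exposed cases) = 0.36840 × 135 ≈ 49.73.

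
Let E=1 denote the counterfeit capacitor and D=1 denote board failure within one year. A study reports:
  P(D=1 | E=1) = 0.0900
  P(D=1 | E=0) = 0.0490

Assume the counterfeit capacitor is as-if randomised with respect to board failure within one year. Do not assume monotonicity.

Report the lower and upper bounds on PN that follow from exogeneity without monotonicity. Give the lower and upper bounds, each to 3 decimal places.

0.456 ≤ PN ≤ 1.000

Let p₁ = 0.09, p₀ = 0.049.
Under exogeneity alone the bounds on PN are max{0,(p₁−p₀)/p₁} ≤ PN ≤ min{1,(1−p₀)/p₁}.
  lower = (p₁ − p₀)/p₁ = 0.041 / 0.09 ≈ 0.4556
  upper = min{1, (1 − p₀)/p₁} = 0.951 / 0.09 ≈ 10.5667 → capped at 1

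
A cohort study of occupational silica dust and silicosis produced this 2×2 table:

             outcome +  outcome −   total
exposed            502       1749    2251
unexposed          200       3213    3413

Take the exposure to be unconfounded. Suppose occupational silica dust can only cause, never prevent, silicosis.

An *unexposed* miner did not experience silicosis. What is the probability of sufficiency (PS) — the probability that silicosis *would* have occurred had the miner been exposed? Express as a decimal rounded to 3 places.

PS ≈ 0.175

p₁ = P(outcome | exposed) = 502/2251 = 0.22301
p₀ = P(outcome | unexposed) = 200/3413 = 0.058599
Under exogeneity and monotonicity, PS = (p₁ − p₀) / (1 − p₀).
PS = (0.22301 − 0.058599) / (1 − 0.058599) = 0.16441 / 0.9414 ≈ 0.1746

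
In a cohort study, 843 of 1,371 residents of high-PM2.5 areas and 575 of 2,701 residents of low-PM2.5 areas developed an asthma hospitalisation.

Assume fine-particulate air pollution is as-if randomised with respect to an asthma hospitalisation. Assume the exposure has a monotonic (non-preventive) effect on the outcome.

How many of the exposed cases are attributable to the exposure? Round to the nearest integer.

about 551 cases

p₁ = P(outcome | exposed) = 843/1371 = 0.61488
p₀ = P(outcome | unexposed) = 575/2701 = 0.21288
PN = (p₁ − p₀)/p₁ = (0.61488 − 0.21288) / 0.61488 ≈ 0.65378.
Attributable cases ≈ PN × (exposed cases) = 0.65378 × 843 ≈ 551.14.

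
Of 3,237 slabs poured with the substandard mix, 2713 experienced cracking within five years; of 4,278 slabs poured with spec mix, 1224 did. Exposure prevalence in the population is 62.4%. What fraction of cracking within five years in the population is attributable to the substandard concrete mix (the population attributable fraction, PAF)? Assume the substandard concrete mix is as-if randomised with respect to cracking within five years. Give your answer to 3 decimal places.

PAF ≈ 0.546

p₁ = P(outcome | exposed) = 2713/3237 = 0.83812
p₀ = P(outcome | unexposed) = 1224/4278 = 0.28612
Overall risk P(Y=1) = π·p₁ + (1−π)·p₀ = 0.624×0.83812 + 0.376×0.28612 = 0.63057.
Under exogeneity, PAF = [P(Y=1) − p₀] / P(Y=1).
PAF = (0.63057 − 0.28612) / 0.63057 ≈ 0.5463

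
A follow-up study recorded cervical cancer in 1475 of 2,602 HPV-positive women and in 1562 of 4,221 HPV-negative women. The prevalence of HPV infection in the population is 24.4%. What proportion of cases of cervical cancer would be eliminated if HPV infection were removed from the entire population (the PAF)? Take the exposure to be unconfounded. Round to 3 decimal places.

p₁ = P(outcome | exposed) = 1475/2602 = 0.56687
p₀ = P(outcome | unexposed) = 1562/4221 = 0.37005
Overall risk P(Y=1) = π·p₁ + (1−π)·p₀ = 0.244×0.56687 + 0.756×0.37005 = 0.41808.
Under exogeneity, PAF = [P(Y=1) − p₀] / P(Y=1).
PAF = (0.41808 − 0.37005) / 0.41808 ≈ 0.1149

PAF ≈ 0.115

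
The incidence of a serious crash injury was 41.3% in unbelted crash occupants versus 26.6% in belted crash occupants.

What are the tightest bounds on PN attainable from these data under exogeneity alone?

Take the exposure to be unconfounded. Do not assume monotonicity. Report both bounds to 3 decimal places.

0.356 ≤ PN ≤ 1.000

p₁ = 0.413, p₀ = 0.266.
Under exogeneity alone the bounds on PN are max{0,(p₁−p₀)/p₁} ≤ PN ≤ min{1,(1−p₀)/p₁}.
  lower = (p₁ − p₀)/p₁ = 0.147 / 0.413 ≈ 0.3559
  upper = min{1, (1 − p₀)/p₁} = 0.734 / 0.413 ≈ 1.7772 → capped at 1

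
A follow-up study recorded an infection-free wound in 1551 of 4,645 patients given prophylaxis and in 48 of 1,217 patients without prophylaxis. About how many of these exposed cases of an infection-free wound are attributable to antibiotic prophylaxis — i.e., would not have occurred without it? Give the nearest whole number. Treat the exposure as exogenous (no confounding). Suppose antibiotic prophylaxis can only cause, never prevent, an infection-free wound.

about 1368 cases

p₁ = P(outcome | exposed) = 1551/4645 = 0.33391
p₀ = P(outcome | unexposed) = 48/1217 = 0.039441
PN = (p₁ − p₀)/p₁ = (0.33391 − 0.039441) / 0.33391 ≈ 0.88188.
Attributable cases ≈ PN × (exposed cases) = 0.88188 × 1551 ≈ 1367.80.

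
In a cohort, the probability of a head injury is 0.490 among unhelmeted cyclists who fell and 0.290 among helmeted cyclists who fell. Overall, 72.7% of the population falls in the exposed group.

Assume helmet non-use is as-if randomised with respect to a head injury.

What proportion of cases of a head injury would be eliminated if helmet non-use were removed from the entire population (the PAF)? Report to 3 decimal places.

PAF ≈ 0.334

Let p₁ = 0.49, p₀ = 0.29.
Overall risk P(Y=1) = π·p₁ + (1−π)·p₀ = 0.727×0.49 + 0.273×0.29 = 0.4354.
Under exogeneity, PAF = [P(Y=1) − p₀] / P(Y=1).
PAF = (0.4354 − 0.29) / 0.4354 ≈ 0.3339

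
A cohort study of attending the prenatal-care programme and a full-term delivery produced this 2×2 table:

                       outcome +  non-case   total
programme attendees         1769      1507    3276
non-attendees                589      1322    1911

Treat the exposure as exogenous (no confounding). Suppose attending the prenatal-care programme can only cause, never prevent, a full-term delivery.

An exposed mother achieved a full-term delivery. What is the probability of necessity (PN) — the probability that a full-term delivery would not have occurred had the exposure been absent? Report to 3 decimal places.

PN ≈ 0.429

p₁ = P(outcome | exposed) = 1769/3276 = 0.53999
p₀ = P(outcome | unexposed) = 589/1911 = 0.30822
Under exogeneity and monotonicity, PN = (p₁ − p₀) / p₁.
PN = (0.53999 − 0.30822) / 0.53999 = 0.23177 / 0.53999 ≈ 0.4292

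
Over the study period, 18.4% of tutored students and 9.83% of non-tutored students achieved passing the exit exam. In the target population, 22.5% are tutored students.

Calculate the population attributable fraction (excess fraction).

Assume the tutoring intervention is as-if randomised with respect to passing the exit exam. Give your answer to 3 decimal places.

p₁ = 0.184, p₀ = 0.0983.
Overall risk P(Y=1) = π·p₁ + (1−π)·p₀ = 0.225×0.184 + 0.775×0.0983 = 0.11758.
Under exogeneity, PAF = [P(Y=1) − p₀] / P(Y=1).
PAF = (0.11758 − 0.0983) / 0.11758 ≈ 0.1640

PAF ≈ 0.164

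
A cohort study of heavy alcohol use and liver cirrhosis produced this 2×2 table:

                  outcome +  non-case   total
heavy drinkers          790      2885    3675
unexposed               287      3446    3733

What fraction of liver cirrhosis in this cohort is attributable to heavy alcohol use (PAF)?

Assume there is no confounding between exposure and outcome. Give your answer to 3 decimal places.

PAF ≈ 0.471

p₁ = P(outcome | exposed) = 790/3675 = 0.21497
p₀ = P(outcome | unexposed) = 287/3733 = 0.076882
Exposure prevalence π = 3675/7408 = 0.49609; overall risk P(Y=1) = 0.14538.
Under exogeneity, PAF = [P(Y=1) − p₀]/P(Y=1).
PAF = (0.14538 − 0.076882) / 0.14538 ≈ 0.4712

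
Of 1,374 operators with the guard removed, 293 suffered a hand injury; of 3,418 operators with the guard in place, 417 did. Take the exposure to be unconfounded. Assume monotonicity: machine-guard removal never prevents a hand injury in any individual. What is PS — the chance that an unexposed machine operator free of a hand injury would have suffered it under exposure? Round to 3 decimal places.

p₁ = P(outcome | exposed) = 293/1374 = 0.21325
p₀ = P(outcome | unexposed) = 417/3418 = 0.122
Under exogeneity and monotonicity, PS = (p₁ − p₀) / (1 − p₀).
PS = (0.21325 − 0.122) / (1 − 0.122) = 0.091245 / 0.878 ≈ 0.1039

PS ≈ 0.104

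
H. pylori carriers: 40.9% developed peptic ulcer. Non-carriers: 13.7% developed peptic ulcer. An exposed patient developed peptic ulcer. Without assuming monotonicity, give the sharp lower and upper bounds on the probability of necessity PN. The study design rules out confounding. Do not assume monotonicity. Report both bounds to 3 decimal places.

p₁ = 0.409, p₀ = 0.137.
Under exogeneity alone the bounds on PN are max{0,(p₁−p₀)/p₁} ≤ PN ≤ min{1,(1−p₀)/p₁}.
  lower = (p₁ − p₀)/p₁ = 0.272 / 0.409 ≈ 0.6650
  upper = min{1, (1 − p₀)/p₁} = 0.863 / 0.409 ≈ 2.1100 → capped at 1

0.665 ≤ PN ≤ 1.000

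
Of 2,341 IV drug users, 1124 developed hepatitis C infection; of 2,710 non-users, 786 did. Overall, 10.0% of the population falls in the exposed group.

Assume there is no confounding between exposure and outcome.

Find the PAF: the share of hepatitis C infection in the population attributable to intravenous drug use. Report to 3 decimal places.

p₁ = P(outcome | exposed) = 1124/2341 = 0.48014
p₀ = P(outcome | unexposed) = 786/2710 = 0.29004
Overall risk P(Y=1) = π·p₁ + (1−π)·p₀ = 0.1×0.48014 + 0.9×0.29004 = 0.30905.
Under exogeneity, PAF = [P(Y=1) − p₀] / P(Y=1).
PAF = (0.30905 − 0.29004) / 0.30905 ≈ 0.0615

PAF ≈ 0.062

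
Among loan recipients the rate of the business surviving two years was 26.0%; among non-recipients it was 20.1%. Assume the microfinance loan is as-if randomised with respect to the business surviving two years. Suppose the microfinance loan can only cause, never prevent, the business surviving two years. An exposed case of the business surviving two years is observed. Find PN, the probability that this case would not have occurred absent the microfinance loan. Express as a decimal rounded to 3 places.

PN ≈ 0.227

p₁ = 0.26, p₀ = 0.201.
Under exogeneity and monotonicity, PN = (p₁ − p₀) / p₁.
PN = (0.26 − 0.201) / 0.26 = 0.059 / 0.26 ≈ 0.2269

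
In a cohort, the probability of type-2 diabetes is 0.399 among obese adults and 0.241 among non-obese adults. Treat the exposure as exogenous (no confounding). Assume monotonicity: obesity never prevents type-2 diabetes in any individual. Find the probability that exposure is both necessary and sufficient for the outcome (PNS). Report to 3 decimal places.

PNS ≈ 0.158

Let p₁ = 0.399, p₀ = 0.241.
Under exogeneity and monotonicity, PNS = p₁ − p₀.
PNS = 0.399 − 0.241 = 0.158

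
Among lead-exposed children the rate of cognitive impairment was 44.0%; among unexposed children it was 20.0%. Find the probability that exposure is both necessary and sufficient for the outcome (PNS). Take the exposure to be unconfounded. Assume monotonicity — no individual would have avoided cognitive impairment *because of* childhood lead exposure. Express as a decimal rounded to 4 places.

p₁ = 0.44, p₀ = 0.2.
Under exogeneity and monotonicity, PNS = p₁ − p₀.
PNS = 0.44 − 0.2 = 0.24

PNS ≈ 0.2400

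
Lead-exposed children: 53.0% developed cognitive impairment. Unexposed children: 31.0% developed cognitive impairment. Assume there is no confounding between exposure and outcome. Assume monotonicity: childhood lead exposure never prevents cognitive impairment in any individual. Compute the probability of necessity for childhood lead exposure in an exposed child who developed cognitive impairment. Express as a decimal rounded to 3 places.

p₁ = 0.53, p₀ = 0.31.
Under exogeneity and monotonicity, PN = (p₁ − p₀) / p₁.
PN = (0.53 − 0.31) / 0.53 = 0.22 / 0.53 ≈ 0.4151

PN ≈ 0.415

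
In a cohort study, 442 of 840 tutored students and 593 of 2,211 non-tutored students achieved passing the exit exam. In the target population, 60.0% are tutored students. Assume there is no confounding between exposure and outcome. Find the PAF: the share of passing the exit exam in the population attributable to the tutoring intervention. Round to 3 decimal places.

p₁ = P(outcome | exposed) = 442/840 = 0.52619
p₀ = P(outcome | unexposed) = 593/2211 = 0.2682
Overall risk P(Y=1) = π·p₁ + (1−π)·p₀ = 0.6×0.52619 + 0.4×0.2682 = 0.423.
Under exogeneity, PAF = [P(Y=1) − p₀] / P(Y=1).
PAF = (0.423 − 0.2682) / 0.423 ≈ 0.3659

PAF ≈ 0.366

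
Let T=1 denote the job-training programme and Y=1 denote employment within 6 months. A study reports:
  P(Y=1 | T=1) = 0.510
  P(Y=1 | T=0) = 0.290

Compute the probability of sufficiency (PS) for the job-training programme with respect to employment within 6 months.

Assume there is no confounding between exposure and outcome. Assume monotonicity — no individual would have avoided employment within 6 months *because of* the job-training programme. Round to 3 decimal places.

PS ≈ 0.310

Let p₁ = 0.51, p₀ = 0.29.
Under exogeneity and monotonicity, PS = (p₁ − p₀) / (1 − p₀).
PS = (0.51 − 0.29) / (1 − 0.29) = 0.22 / 0.71 ≈ 0.3099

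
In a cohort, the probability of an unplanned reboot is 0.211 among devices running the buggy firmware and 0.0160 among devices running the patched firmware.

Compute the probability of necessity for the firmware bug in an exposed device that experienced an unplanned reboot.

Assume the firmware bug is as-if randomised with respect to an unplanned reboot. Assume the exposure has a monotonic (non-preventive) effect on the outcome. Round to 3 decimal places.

Let p₁ = 0.211, p₀ = 0.016.
Under exogeneity and monotonicity, PN = (p₁ − p₀) / p₁.
PN = (0.211 − 0.016) / 0.211 = 0.195 / 0.211 ≈ 0.9242

PN ≈ 0.924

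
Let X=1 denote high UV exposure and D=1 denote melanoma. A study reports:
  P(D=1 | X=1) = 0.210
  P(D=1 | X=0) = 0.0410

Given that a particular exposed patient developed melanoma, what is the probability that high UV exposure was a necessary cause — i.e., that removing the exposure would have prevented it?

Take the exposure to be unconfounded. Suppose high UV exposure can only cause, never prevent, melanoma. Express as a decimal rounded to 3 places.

Let p₁ = 0.21, p₀ = 0.041.
Under exogeneity and monotonicity, PN = (p₁ − p₀) / p₁.
PN = (0.21 − 0.041) / 0.21 = 0.169 / 0.21 ≈ 0.8048

PN ≈ 0.805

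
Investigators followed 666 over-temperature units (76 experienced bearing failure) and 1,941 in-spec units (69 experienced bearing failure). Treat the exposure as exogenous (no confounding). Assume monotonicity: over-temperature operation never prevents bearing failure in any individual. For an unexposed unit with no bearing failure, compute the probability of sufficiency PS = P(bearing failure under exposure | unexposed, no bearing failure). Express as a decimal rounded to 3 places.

PS ≈ 0.081

p₁ = P(outcome | exposed) = 76/666 = 0.11411
p₀ = P(outcome | unexposed) = 69/1941 = 0.035549
Under exogeneity and monotonicity, PS = (p₁ − p₀) / (1 − p₀).
PS = (0.11411 − 0.035549) / (1 − 0.035549) = 0.078565 / 0.96445 ≈ 0.0815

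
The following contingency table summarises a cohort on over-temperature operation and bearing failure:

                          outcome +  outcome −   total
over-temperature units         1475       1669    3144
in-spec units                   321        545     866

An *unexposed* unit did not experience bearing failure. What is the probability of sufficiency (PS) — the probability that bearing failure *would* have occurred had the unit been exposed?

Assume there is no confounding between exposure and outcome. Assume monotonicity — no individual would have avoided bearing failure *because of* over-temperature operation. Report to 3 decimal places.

PS ≈ 0.156

p₁ = P(outcome | exposed) = 1475/3144 = 0.46915
p₀ = P(outcome | unexposed) = 321/866 = 0.37067
Under exogeneity and monotonicity, PS = (p₁ − p₀)/(1 − p₀).
PS = (0.46915 − 0.37067) / 0.62933 ≈ 0.1565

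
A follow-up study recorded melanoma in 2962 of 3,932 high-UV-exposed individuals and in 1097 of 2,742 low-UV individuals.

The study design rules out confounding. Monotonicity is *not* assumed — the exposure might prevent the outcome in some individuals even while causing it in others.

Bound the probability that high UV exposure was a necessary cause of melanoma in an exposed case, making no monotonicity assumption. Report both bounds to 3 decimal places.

p₁ = P(outcome | exposed) = 2962/3932 = 0.75331
p₀ = P(outcome | unexposed) = 1097/2742 = 0.40007
Under exogeneity alone the bounds on PN are max{0,(p₁−p₀)/p₁} ≤ PN ≤ min{1,(1−p₀)/p₁}.
  lower = (p₁ − p₀)/p₁ = 0.35323 / 0.75331 ≈ 0.4689
  upper = min{1, (1 − p₀)/p₁} = 0.59993 / 0.75331 ≈ 0.7964

0.469 ≤ PN ≤ 0.796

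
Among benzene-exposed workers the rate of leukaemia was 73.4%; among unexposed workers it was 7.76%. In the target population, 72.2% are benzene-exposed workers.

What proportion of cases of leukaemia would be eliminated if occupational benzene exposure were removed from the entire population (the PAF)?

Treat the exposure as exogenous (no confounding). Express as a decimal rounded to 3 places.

p₁ = 0.734, p₀ = 0.0776.
Overall risk P(Y=1) = π·p₁ + (1−π)·p₀ = 0.722×0.734 + 0.278×0.0776 = 0.55152.
Under exogeneity, PAF = [P(Y=1) − p₀] / P(Y=1).
PAF = (0.55152 − 0.0776) / 0.55152 ≈ 0.8593

PAF ≈ 0.859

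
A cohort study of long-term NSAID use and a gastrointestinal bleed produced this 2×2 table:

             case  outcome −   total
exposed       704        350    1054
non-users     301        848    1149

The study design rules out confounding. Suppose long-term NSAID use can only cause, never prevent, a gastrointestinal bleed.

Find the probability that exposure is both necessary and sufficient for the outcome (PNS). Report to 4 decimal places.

PNS ≈ 0.4060

p₁ = P(outcome | exposed) = 704/1054 = 0.66793
p₀ = P(outcome | unexposed) = 301/1149 = 0.26197
Under exogeneity and monotonicity, PNS = p₁ − p₀.
PNS = 0.66793 − 0.26197 = 0.40596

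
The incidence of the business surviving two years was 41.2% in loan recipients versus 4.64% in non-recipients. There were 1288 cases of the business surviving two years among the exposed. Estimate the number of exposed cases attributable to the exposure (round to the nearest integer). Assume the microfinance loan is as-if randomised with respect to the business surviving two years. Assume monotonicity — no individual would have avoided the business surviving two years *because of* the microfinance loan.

about 1143 cases

p₁ = 0.412, p₀ = 0.0464.
PN = (p₁ − p₀)/p₁ = (0.412 − 0.0464) / 0.412 ≈ 0.88738.
Attributable cases ≈ PN × (exposed cases) = 0.88738 × 1288 ≈ 1142.94.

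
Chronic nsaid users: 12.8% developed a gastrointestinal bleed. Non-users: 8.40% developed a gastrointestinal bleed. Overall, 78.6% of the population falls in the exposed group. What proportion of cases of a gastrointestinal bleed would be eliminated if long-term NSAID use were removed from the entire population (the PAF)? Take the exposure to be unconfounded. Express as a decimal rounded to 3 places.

PAF ≈ 0.292

p₁ = 0.128, p₀ = 0.084.
Overall risk P(Y=1) = π·p₁ + (1−π)·p₀ = 0.786×0.128 + 0.214×0.084 = 0.11858.
Under exogeneity, PAF = [P(Y=1) − p₀] / P(Y=1).
PAF = (0.11858 − 0.084) / 0.11858 ≈ 0.2916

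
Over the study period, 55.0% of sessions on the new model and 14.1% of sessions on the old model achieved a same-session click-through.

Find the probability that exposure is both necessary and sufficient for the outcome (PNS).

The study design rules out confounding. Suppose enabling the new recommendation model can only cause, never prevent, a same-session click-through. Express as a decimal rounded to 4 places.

PNS ≈ 0.4090

p₁ = 0.55, p₀ = 0.141.
Under exogeneity and monotonicity, PNS = p₁ − p₀.
PNS = 0.55 − 0.141 = 0.409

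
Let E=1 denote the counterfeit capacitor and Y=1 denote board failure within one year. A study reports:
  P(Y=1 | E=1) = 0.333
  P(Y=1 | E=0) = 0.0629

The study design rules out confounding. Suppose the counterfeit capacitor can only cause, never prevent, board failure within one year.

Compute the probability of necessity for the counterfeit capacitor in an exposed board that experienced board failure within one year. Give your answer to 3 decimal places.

Let p₁ = 0.333, p₀ = 0.0629.
Under exogeneity and monotonicity, PN = (p₁ − p₀) / p₁.
PN = (0.333 − 0.0629) / 0.333 = 0.2701 / 0.333 ≈ 0.8111

PN ≈ 0.811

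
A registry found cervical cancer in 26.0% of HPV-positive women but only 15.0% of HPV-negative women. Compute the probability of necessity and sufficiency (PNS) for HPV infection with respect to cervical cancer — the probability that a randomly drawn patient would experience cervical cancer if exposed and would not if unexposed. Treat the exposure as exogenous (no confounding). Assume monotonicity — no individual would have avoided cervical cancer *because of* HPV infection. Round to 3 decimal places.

p₁ = 0.26, p₀ = 0.15.
Under exogeneity and monotonicity, PNS = p₁ − p₀.
PNS = 0.26 − 0.15 = 0.11

PNS ≈ 0.110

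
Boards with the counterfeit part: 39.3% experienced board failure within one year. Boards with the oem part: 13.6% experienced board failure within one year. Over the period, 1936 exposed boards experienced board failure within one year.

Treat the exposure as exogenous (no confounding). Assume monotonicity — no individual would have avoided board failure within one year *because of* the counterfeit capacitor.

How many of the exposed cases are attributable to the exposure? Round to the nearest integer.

p₁ = 0.393, p₀ = 0.136.
PN = (p₁ − p₀)/p₁ = (0.393 − 0.136) / 0.393 ≈ 0.65394.
Attributable cases ≈ PN × (exposed cases) = 0.65394 × 1936 ≈ 1266.04.

about 1266 cases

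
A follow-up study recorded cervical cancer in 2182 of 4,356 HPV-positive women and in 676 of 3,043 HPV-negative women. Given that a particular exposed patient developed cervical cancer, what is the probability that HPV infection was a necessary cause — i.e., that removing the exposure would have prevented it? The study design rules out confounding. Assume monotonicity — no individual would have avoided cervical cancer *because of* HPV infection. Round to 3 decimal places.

PN ≈ 0.557

p₁ = P(outcome | exposed) = 2182/4356 = 0.50092
p₀ = P(outcome | unexposed) = 676/3043 = 0.22215
Under exogeneity and monotonicity, PN = (p₁ − p₀) / p₁.
PN = (0.50092 − 0.22215) / 0.50092 = 0.27877 / 0.50092 ≈ 0.5565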